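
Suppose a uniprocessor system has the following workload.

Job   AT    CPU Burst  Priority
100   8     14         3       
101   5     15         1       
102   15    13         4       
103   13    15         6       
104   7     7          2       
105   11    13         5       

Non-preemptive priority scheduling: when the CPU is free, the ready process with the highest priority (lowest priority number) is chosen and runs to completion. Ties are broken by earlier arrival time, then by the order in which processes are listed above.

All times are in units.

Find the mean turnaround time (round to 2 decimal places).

38.67

Schedule: | idle 0-5 | 101 5-20 | 104 20-27 | 100 27-41 | 102 41-54 | 105 54-67 | 103 67-82 |
Completion: 100=41  101=20  102=54  103=82  104=27  105=67
Turnaround times: 100=33, 101=15, 102=39, 103=69, 104=20, 105=56
Average turnaround = (33+15+39+69+20+56) / 6 = 232/6 = 38.67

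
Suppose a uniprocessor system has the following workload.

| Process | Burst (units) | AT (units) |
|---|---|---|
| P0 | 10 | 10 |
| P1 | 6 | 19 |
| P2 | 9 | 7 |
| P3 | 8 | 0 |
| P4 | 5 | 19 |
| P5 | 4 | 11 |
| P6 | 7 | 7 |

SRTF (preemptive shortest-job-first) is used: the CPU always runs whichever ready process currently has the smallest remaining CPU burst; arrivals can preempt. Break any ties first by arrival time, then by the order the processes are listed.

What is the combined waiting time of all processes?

62

Schedule: | P3 0-8 | P6 8-15 | P5 15-19 | P4 19-24 | P1 24-30 | P2 30-39 | P0 39-49 |
Completion: P0=49  P1=30  P2=39  P3=8  P4=24  P5=19  P6=15
Turnaround (C−A): P0=39  P1=11  P2=32  P3=8  P4=5  P5=8  P6=8
Waiting = turnaround − burst: P0=29, P1=5, P2=23, P3=0, P4=0, P5=4, P6=1
Total waiting = 29 + 5 + 23 + 0 + 0 + 4 + 1 = 62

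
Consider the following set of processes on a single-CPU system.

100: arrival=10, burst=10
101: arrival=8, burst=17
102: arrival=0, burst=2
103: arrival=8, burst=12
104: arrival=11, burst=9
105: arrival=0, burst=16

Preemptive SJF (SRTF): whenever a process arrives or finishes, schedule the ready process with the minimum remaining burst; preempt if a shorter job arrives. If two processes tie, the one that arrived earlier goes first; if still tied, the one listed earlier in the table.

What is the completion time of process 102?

2

Timeline: | 102 0-2 | 105 2-18 | 104 18-27 | 100 27-37 | 103 37-49 | 101 49-66 |
Completion: 100=37  101=66  102=2  103=49  104=27  105=18
Turnaround (C−A): 100=27  101=58  102=2  103=41  104=16  105=18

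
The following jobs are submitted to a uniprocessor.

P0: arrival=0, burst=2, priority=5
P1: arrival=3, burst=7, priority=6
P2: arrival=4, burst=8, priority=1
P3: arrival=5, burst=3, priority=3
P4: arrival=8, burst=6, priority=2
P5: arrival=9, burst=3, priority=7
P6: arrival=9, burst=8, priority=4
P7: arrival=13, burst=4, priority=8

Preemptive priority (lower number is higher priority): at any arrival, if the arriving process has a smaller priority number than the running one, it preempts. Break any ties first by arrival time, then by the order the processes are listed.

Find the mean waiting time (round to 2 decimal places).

Timeline: | P0 0-2 | idle 2-3 | P1 3-4 | P2 4-12 | P4 12-18 | P3 18-21 | P6 21-29 | P1 29-35 | P5 35-38 | P7 38-42 |
Completion: P0=2  P1=35  P2=12  P3=21  P4=18  P5=38  P6=29  P7=42
Waiting times: P0=0, P1=25, P2=0, P3=13, P4=4, P5=26, P6=12, P7=25
Average waiting = (0+25+0+13+4+26+12+25) / 8 = 105/8 = 13.13

13.13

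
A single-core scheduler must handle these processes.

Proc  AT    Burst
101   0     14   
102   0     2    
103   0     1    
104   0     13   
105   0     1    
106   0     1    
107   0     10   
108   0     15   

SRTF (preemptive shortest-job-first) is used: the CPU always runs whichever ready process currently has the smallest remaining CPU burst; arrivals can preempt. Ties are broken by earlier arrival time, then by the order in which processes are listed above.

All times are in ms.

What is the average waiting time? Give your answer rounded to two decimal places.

12.00

Schedule: | 103 0-1 | 105 1-2 | 106 2-3 | 102 3-5 | 107 5-15 | 104 15-28 | 101 28-42 | 108 42-57 |
Completion: 101=42  102=5  103=1  104=28  105=2  106=3  107=15  108=57
Waiting times: 101=28, 102=3, 103=0, 104=15, 105=1, 106=2, 107=5, 108=42
Average waiting = (28+3+0+15+1+2+5+42) / 8 = 96/8 = 12.00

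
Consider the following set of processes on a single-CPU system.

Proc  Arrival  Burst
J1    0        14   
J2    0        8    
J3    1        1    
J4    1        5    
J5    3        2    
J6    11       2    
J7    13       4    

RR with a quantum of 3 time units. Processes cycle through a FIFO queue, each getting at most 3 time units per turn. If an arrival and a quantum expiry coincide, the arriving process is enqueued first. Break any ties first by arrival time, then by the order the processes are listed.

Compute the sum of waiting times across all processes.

93

Timeline: | J1 0-3 | J2 3-6 | J3 6-7 | J4 7-10 | J5 10-12 | J1 12-15 | J2 15-18 | J4 18-20 | J6 20-22 | J7 22-25 | J1 25-28 | J2 28-30 | J7 30-31 | J1 31-36 |
Completion: J1=36  J2=30  J3=7  J4=20  J5=12  J6=22  J7=31
Waiting = turnaround − burst: J1=22, J2=22, J3=5, J4=14, J5=7, J6=9, J7=14
Total waiting = 22 + 22 + 5 + 14 + 7 + 9 + 14 = 93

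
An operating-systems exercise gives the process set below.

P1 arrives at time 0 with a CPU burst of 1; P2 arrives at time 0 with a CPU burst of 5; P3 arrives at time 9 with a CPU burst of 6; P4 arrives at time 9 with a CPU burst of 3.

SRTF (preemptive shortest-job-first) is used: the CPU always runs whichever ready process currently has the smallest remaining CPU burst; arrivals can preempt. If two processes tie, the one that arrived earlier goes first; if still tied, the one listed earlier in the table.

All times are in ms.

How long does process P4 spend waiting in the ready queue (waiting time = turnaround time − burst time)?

0

Gantt: | P1 0-1 | P2 1-6 | idle 6-9 | P4 9-12 | P3 12-18 |
Completion: P1=1  P2=6  P3=18  P4=12
Turnaround (C−A): P1=1  P2=6  P3=9  P4=3
Waiting(P4) = turnaround − burst = 3 − 3 = 0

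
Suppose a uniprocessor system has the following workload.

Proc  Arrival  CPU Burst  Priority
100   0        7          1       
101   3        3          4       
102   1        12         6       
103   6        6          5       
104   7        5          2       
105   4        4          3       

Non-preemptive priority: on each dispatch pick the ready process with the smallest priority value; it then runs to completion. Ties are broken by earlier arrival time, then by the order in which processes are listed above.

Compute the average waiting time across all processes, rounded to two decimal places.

9.67

Timeline: | 100 0-7 | 104 7-12 | 105 12-16 | 101 16-19 | 103 19-25 | 102 25-37 |
Completion: 100=7  101=19  102=37  103=25  104=12  105=16
Turnaround (C−A): 100=7  101=16  102=36  103=19  104=5  105=12
Waiting times: 100=0, 101=13, 102=24, 103=13, 104=0, 105=8
Average waiting = (0+13+24+13+0+8) / 6 = 58/6 = 9.67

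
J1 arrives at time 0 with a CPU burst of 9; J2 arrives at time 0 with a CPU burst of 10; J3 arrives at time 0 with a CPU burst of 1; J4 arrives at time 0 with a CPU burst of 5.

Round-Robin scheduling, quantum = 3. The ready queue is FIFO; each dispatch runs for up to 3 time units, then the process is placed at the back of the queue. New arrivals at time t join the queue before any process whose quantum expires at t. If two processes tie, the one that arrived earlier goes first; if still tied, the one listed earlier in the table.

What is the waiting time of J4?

13

Schedule: | J1 0-3 | J2 3-6 | J3 6-7 | J4 7-10 | J1 10-13 | J2 13-16 | J4 16-18 | J1 18-21 | J2 21-25 |
Completion: J1=21  J2=25  J3=7  J4=18
Waiting(J4) = turnaround − burst = 18 − 5 = 13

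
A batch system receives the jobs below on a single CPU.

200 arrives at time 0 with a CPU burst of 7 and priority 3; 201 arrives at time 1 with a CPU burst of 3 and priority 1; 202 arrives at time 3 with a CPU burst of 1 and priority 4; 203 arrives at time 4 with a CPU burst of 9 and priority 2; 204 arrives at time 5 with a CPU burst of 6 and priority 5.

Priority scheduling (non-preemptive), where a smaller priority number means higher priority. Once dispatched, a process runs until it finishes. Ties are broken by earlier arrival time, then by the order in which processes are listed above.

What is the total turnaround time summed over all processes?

69

Timeline: | 200 0-7 | 201 7-10 | 203 10-19 | 202 19-20 | 204 20-26 |
Completion: 200=7  201=10  202=20  203=19  204=26
Turnaround (C−A): 200=7  201=9  202=17  203=15  204=21
Turnaround = completion − arrival: 200=7, 201=9, 202=17, 203=15, 204=21
Total turnaround = 7 + 9 + 17 + 15 + 21 = 69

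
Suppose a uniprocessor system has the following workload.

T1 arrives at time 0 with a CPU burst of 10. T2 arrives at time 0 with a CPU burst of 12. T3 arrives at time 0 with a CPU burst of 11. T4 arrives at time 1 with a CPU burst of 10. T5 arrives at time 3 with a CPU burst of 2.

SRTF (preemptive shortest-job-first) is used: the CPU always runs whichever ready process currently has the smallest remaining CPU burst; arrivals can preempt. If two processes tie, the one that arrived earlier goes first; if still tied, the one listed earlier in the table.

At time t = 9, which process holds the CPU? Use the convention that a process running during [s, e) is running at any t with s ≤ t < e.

T1

Timeline: | T1 0-3 | T5 3-5 | T1 5-12 | T4 12-22 | T3 22-33 | T2 33-45 |
Completion: T1=12  T2=45  T3=33  T4=22  T5=5
Turnaround (C−A): T1=12  T2=45  T3=33  T4=21  T5=2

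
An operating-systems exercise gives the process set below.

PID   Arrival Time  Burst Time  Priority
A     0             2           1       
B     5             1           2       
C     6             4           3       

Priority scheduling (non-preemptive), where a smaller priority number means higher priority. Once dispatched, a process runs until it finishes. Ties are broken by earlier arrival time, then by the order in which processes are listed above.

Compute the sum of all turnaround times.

7

Schedule: | A 0-2 | idle 2-5 | B 5-6 | C 6-10 |
Completion: A=2  B=6  C=10
Turnaround (C−A): A=2  B=1  C=4
Turnaround = completion − arrival: A=2, B=1, C=4
Total turnaround = 2 + 1 + 4 = 7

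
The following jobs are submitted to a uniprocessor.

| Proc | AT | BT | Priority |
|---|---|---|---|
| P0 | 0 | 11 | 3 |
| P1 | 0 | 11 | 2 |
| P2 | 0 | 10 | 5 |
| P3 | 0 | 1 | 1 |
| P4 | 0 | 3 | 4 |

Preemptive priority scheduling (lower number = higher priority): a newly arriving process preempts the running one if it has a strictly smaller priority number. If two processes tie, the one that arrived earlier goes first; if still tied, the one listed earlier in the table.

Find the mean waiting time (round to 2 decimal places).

12.40

Schedule: | P3 0-1 | P1 1-12 | P0 12-23 | P4 23-26 | P2 26-36 |
Completion: P0=23  P1=12  P2=36  P3=1  P4=26
Turnaround (C−A): P0=23  P1=12  P2=36  P3=1  P4=26
Waiting times: P0=12, P1=1, P2=26, P3=0, P4=23
Average waiting = (12+1+26+0+23) / 5 = 62/5 = 12.40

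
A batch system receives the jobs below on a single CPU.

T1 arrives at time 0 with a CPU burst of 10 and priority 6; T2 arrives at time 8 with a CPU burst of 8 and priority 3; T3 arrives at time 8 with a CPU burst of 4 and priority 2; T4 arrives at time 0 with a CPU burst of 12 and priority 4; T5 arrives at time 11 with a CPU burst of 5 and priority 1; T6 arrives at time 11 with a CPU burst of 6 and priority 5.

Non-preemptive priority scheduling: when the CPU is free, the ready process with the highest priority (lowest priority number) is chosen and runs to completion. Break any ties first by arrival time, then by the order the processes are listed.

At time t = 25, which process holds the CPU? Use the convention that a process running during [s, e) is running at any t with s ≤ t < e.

T2

Timeline: | T4 0-12 | T5 12-17 | T3 17-21 | T2 21-29 | T6 29-35 | T1 35-45 |
Completion: T1=45  T2=29  T3=21  T4=12  T5=17  T6=35
Turnaround (C−A): T1=45  T2=21  T3=13  T4=12  T5=6  T6=24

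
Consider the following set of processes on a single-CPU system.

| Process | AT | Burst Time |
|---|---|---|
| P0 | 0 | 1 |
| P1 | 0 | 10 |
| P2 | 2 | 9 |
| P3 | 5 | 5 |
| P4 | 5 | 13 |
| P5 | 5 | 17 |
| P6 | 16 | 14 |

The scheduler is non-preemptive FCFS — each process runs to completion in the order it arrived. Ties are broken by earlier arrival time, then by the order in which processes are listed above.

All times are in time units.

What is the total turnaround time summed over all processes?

186

Schedule: | P0 0-1 | P1 1-11 | P2 11-20 | P3 20-25 | P4 25-38 | P5 38-55 | P6 55-69 |
Completion: P0=1  P1=11  P2=20  P3=25  P4=38  P5=55  P6=69
Turnaround (C−A): P0=1  P1=11  P2=18  P3=20  P4=33  P5=50  P6=53
Turnaround = completion − arrival: P0=1, P1=11, P2=18, P3=20, P4=33, P5=50, P6=53
Total turnaround = 1 + 11 + 18 + 20 + 33 + 50 + 53 = 186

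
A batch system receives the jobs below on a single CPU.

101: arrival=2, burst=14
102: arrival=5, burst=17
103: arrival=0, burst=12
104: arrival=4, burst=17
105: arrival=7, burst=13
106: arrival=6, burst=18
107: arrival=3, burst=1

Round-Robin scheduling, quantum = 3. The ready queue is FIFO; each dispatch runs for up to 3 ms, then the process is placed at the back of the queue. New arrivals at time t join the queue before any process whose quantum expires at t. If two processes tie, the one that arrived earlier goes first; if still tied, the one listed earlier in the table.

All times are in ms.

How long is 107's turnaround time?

4

Timeline: | 103 0-3 | 101 3-6 | 107 6-7 | 103 7-10 | 104 10-13 | 102 13-16 | 106 16-19 | 101 19-22 | 105 22-25 | 103 25-28 | 104 28-31 | 102 31-34 | 106 34-37 | 101 37-40 | 105 40-43 | 103 43-46 | 104 46-49 | 102 49-52 | 106 52-55 | 101 55-58 | 105 58-61 | 104 61-64 | 102 64-67 | 106 67-70 | 101 70-72 | 105 72-75 | 104 75-78 | 102 78-81 | 106 81-84 | 105 84-85 | 104 85-87 | 102 87-89 | 106 89-92 |
Completion: 101=72  102=89  103=46  104=87  105=85  106=92  107=7
Turnaround(107) = completion − arrival = 7 − 3 = 4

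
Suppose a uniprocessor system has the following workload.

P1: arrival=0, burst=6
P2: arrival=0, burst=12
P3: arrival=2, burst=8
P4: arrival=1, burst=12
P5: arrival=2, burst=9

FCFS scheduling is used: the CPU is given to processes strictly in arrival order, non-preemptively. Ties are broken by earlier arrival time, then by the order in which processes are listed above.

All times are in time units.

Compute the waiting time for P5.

Gantt: | P1 0-6 | P2 6-18 | P4 18-30 | P3 30-38 | P5 38-47 |
Completion: P1=6  P2=18  P3=38  P4=30  P5=47
Turnaround (C−A): P1=6  P2=18  P3=36  P4=29  P5=45
Waiting(P5) = turnaround − burst = 45 − 9 = 36

36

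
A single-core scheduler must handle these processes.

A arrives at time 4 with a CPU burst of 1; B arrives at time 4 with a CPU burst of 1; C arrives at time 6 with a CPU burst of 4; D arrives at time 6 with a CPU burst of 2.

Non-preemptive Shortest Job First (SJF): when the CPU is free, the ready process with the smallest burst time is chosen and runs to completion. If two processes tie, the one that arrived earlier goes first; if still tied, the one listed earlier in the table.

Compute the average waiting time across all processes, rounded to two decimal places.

Schedule: | idle 0-4 | A 4-5 | B 5-6 | D 6-8 | C 8-12 |
Completion: A=5  B=6  C=12  D=8
Waiting times: A=0, B=1, C=2, D=0
Average waiting = (0+1+2+0) / 4 = 3/4 = 0.75

0.75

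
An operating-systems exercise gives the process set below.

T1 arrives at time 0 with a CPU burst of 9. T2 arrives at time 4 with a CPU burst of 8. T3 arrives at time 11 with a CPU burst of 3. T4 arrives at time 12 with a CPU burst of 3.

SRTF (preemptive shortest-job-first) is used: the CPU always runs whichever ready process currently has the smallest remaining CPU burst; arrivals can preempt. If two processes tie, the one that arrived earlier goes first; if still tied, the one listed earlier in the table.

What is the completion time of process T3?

Gantt: | T1 0-9 | T2 9-11 | T3 11-14 | T4 14-17 | T2 17-23 |
Completion: T1=9  T2=23  T3=14  T4=17
Turnaround (C−A): T1=9  T2=19  T3=3  T4=5

14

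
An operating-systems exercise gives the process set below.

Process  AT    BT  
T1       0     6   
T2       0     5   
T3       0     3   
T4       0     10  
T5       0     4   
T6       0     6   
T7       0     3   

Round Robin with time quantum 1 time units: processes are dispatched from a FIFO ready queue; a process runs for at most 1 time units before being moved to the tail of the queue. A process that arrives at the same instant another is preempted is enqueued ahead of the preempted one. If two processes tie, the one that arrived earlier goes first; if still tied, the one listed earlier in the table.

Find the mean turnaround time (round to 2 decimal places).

Gantt: | T1 0-1 | T2 1-2 | T3 2-3 | T4 3-4 | T5 4-5 | T6 5-6 | T7 6-7 | T1 7-8 | T2 8-9 | T3 9-10 | T4 10-11 | T5 11-12 | T6 12-13 | T7 13-14 | T1 14-15 | T2 15-16 | T3 16-17 | T4 17-18 | T5 18-19 | T6 19-20 | T7 20-21 | T1 21-22 | T2 22-23 | T4 23-24 | T5 24-25 | T6 25-26 | T1 26-27 | T2 27-28 | T4 28-29 | T6 29-30 | T1 30-31 | T4 31-32 | T6 32-33 | T4 33-37 |
Completion: T1=31  T2=28  T3=17  T4=37  T5=25  T6=33  T7=21
Turnaround (C−A): T1=31  T2=28  T3=17  T4=37  T5=25  T6=33  T7=21
Turnaround times: T1=31, T2=28, T3=17, T4=37, T5=25, T6=33, T7=21
Average turnaround = (31+28+17+37+25+33+21) / 7 = 192/7 = 27.43

27.43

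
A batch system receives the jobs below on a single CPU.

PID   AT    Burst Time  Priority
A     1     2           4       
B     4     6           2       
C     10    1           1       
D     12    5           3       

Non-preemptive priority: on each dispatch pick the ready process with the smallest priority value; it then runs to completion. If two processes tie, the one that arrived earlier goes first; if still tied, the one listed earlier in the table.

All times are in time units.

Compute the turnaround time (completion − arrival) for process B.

Gantt: | idle 0-1 | A 1-3 | idle 3-4 | B 4-10 | C 10-11 | idle 11-12 | D 12-17 |
Completion: A=3  B=10  C=11  D=17
Turnaround(B) = completion − arrival = 10 − 4 = 6

6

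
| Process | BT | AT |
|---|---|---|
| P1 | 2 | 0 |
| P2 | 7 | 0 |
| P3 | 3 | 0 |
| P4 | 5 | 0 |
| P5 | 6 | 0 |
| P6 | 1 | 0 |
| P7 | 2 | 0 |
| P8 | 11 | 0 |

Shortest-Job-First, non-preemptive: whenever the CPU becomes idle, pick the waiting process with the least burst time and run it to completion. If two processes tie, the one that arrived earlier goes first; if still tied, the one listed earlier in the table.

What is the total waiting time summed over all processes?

75

Timeline: | P6 0-1 | P1 1-3 | P7 3-5 | P3 5-8 | P4 8-13 | P5 13-19 | P2 19-26 | P8 26-37 |
Completion: P1=3  P2=26  P3=8  P4=13  P5=19  P6=1  P7=5  P8=37
Waiting = turnaround − burst: P1=1, P2=19, P3=5, P4=8, P5=13, P6=0, P7=3, P8=26
Total waiting = 1 + 19 + 5 + 8 + 13 + 0 + 3 + 26 = 75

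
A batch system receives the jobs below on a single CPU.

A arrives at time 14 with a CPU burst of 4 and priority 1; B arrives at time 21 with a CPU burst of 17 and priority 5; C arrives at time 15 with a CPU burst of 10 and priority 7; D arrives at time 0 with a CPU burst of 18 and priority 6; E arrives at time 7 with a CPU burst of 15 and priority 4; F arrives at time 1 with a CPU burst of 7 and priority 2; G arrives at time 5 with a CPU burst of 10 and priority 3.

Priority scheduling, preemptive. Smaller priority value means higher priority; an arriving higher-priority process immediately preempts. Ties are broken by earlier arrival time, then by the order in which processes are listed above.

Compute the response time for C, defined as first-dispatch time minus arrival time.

56

Schedule: | D 0-1 | F 1-8 | G 8-14 | A 14-18 | G 18-22 | E 22-37 | B 37-54 | D 54-71 | C 71-81 |
Completion: A=18  B=54  C=81  D=71  E=37  F=8  G=22
Turnaround (C−A): A=4  B=33  C=66  D=71  E=30  F=7  G=17
Response(C) = first start − arrival = 71 − 15 = 56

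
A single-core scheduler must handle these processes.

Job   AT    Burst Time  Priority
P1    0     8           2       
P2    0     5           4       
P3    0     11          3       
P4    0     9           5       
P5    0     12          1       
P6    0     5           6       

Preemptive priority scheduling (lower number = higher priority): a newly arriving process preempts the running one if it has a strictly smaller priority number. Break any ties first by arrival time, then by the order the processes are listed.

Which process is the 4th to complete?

P2

Gantt: | P5 0-12 | P1 12-20 | P3 20-31 | P2 31-36 | P4 36-45 | P6 45-50 |
Completion: P1=20  P2=36  P3=31  P4=45  P5=12  P6=50
Finish order: P5 → P1 → P3 → P2 → P4 → P6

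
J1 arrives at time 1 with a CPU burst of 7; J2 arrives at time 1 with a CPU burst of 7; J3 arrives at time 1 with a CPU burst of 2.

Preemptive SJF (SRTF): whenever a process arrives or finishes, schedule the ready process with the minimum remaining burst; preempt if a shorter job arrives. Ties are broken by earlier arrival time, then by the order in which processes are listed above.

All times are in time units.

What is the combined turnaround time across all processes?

27

Timeline: | idle 0-1 | J3 1-3 | J1 3-10 | J2 10-17 |
Completion: J1=10  J2=17  J3=3
Turnaround = completion − arrival: J1=9, J2=16, J3=2
Total turnaround = 9 + 16 + 2 = 27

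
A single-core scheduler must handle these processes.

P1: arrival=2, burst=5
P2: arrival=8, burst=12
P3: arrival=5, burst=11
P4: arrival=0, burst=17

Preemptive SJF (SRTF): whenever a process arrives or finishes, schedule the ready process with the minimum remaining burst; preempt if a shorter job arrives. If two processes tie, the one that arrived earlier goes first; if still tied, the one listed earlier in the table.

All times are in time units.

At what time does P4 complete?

45

Timeline: | P4 0-2 | P1 2-7 | P3 7-18 | P2 18-30 | P4 30-45 |
Completion: P1=7  P2=30  P3=18  P4=45
Turnaround (C−A): P1=5  P2=22  P3=13  P4=45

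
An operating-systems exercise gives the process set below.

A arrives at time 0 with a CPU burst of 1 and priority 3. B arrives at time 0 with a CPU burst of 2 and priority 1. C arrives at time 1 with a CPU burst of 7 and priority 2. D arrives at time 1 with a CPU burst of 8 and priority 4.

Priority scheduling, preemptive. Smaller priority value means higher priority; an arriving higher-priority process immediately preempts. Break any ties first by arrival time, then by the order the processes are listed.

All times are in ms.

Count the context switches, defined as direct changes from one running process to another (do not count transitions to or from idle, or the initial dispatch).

3

Gantt: | B 0-2 | C 2-9 | A 9-10 | D 10-18 |
Completion: A=10  B=2  C=9  D=18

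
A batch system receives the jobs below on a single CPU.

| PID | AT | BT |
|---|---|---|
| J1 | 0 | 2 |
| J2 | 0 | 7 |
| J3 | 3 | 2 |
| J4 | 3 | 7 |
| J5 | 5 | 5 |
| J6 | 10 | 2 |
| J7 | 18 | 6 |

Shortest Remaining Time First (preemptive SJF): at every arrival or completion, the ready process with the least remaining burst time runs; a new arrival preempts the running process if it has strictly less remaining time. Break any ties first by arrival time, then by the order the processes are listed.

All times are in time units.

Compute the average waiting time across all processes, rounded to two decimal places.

4.57

Timeline: | J1 0-2 | J2 2-3 | J3 3-5 | J5 5-10 | J6 10-12 | J2 12-18 | J7 18-24 | J4 24-31 |
Completion: J1=2  J2=18  J3=5  J4=31  J5=10  J6=12  J7=24
Waiting times: J1=0, J2=11, J3=0, J4=21, J5=0, J6=0, J7=0
Average waiting = (0+11+0+21+0+0+0) / 7 = 32/7 = 4.57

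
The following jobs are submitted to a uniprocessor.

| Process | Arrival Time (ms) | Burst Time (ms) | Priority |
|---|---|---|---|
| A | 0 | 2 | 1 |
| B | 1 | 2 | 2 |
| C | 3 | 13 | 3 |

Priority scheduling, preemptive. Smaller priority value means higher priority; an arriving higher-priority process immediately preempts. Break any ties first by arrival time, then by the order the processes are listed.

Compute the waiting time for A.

Schedule: | A 0-2 | B 2-4 | C 4-17 |
Completion: A=2  B=4  C=17
Turnaround (C−A): A=2  B=3  C=14
Waiting(A) = turnaround − burst = 2 − 2 = 0

0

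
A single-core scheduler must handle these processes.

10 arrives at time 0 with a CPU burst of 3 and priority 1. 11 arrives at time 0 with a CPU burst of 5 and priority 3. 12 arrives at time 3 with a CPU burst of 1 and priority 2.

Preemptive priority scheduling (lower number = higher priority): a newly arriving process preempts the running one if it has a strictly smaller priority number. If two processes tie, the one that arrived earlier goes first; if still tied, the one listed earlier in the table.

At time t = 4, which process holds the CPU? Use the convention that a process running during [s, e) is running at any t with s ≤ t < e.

Schedule: | 10 0-3 | 12 3-4 | 11 4-9 |
Completion: 10=3  11=9  12=4

11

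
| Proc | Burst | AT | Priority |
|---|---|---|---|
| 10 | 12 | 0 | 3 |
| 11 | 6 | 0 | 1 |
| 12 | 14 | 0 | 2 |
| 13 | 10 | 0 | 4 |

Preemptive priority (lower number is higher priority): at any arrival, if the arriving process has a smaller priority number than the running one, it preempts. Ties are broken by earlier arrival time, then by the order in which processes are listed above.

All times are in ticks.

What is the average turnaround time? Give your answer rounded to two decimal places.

Gantt: | 11 0-6 | 12 6-20 | 10 20-32 | 13 32-42 |
Completion: 10=32  11=6  12=20  13=42
Turnaround (C−A): 10=32  11=6  12=20  13=42
Turnaround times: 10=32, 11=6, 12=20, 13=42
Average turnaround = (32+6+20+42) / 4 = 100/4 = 25.00

25.00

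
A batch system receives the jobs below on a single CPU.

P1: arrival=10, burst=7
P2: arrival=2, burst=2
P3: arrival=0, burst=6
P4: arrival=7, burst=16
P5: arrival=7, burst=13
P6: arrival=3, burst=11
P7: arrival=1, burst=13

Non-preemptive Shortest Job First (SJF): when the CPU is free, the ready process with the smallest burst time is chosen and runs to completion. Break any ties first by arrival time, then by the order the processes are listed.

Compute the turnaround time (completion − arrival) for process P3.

6

Schedule: | P3 0-6 | P2 6-8 | P6 8-19 | P1 19-26 | P7 26-39 | P5 39-52 | P4 52-68 |
Completion: P1=26  P2=8  P3=6  P4=68  P5=52  P6=19  P7=39
Turnaround (C−A): P1=16  P2=6  P3=6  P4=61  P5=45  P6=16  P7=38
Turnaround(P3) = completion − arrival = 6 − 0 = 6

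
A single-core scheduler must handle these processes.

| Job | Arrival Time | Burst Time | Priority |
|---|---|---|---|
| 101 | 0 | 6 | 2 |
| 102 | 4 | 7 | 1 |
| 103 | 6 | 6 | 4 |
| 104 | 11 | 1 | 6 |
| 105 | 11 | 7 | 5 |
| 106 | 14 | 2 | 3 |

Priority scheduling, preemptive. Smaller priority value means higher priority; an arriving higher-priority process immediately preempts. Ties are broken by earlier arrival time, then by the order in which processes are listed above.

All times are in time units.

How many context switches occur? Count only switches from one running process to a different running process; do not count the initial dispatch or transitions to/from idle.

Schedule: | 101 0-4 | 102 4-11 | 101 11-13 | 103 13-14 | 106 14-16 | 103 16-21 | 105 21-28 | 104 28-29 |
Completion: 101=13  102=11  103=21  104=29  105=28  106=16
Turnaround (C−A): 101=13  102=7  103=15  104=18  105=17  106=2

7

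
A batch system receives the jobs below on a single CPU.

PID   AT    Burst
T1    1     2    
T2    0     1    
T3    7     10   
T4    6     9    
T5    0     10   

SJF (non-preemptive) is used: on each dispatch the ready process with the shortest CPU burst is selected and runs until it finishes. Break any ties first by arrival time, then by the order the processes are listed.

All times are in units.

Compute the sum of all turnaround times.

Schedule: | T2 0-1 | T1 1-3 | T5 3-13 | T4 13-22 | T3 22-32 |
Completion: T1=3  T2=1  T3=32  T4=22  T5=13
Turnaround (C−A): T1=2  T2=1  T3=25  T4=16  T5=13
Turnaround = completion − arrival: T1=2, T2=1, T3=25, T4=16, T5=13
Total turnaround = 2 + 1 + 25 + 16 + 13 = 57

57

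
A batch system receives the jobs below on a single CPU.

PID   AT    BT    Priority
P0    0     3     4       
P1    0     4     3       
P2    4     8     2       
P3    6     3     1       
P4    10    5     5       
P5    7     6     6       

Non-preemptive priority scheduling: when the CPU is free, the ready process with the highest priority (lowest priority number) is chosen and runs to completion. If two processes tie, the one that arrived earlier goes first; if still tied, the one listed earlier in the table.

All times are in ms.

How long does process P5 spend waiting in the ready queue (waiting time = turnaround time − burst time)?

16

Schedule: | P1 0-4 | P2 4-12 | P3 12-15 | P0 15-18 | P4 18-23 | P5 23-29 |
Completion: P0=18  P1=4  P2=12  P3=15  P4=23  P5=29
Turnaround (C−A): P0=18  P1=4  P2=8  P3=9  P4=13  P5=22
Waiting(P5) = turnaround − burst = 22 − 6 = 16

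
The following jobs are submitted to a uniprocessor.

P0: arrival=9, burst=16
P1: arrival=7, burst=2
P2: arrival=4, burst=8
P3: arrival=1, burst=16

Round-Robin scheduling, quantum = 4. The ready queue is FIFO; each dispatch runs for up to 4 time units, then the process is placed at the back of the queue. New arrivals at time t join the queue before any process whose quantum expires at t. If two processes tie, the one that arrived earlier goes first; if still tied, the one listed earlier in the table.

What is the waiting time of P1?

6

Timeline: | idle 0-1 | P3 1-5 | P2 5-9 | P3 9-13 | P1 13-15 | P0 15-19 | P2 19-23 | P3 23-27 | P0 27-31 | P3 31-35 | P0 35-43 |
Completion: P0=43  P1=15  P2=23  P3=35
Turnaround (C−A): P0=34  P1=8  P2=19  P3=34
Waiting(P1) = turnaround − burst = 8 − 2 = 6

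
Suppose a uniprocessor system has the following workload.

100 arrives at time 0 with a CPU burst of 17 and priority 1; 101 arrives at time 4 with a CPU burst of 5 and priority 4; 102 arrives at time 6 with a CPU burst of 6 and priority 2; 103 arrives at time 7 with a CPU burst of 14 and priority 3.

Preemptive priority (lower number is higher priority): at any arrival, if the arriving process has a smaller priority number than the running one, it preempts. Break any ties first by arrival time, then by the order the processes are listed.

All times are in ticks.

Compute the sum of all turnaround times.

Gantt: | 100 0-17 | 102 17-23 | 103 23-37 | 101 37-42 |
Completion: 100=17  101=42  102=23  103=37
Turnaround = completion − arrival: 100=17, 101=38, 102=17, 103=30
Total turnaround = 17 + 38 + 17 + 30 = 102

102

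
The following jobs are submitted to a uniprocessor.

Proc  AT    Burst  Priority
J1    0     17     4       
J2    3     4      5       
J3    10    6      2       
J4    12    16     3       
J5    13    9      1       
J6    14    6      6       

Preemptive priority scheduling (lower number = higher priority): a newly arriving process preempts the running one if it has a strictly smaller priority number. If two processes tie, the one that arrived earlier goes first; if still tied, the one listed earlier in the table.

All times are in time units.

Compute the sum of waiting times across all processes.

136

Schedule: | J1 0-10 | J3 10-13 | J5 13-22 | J3 22-25 | J4 25-41 | J1 41-48 | J2 48-52 | J6 52-58 |
Completion: J1=48  J2=52  J3=25  J4=41  J5=22  J6=58
Turnaround (C−A): J1=48  J2=49  J3=15  J4=29  J5=9  J6=44
Waiting = turnaround − burst: J1=31, J2=45, J3=9, J4=13, J5=0, J6=38
Total waiting = 31 + 45 + 9 + 13 + 0 + 38 = 136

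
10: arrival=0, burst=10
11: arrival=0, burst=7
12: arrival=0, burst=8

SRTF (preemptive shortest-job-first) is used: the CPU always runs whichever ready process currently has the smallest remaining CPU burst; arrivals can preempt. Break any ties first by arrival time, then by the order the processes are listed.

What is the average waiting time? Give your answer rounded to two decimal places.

Timeline: | 11 0-7 | 12 7-15 | 10 15-25 |
Completion: 10=25  11=7  12=15
Turnaround (C−A): 10=25  11=7  12=15
Waiting times: 10=15, 11=0, 12=7
Average waiting = (15+0+7) / 3 = 22/3 = 7.33

7.33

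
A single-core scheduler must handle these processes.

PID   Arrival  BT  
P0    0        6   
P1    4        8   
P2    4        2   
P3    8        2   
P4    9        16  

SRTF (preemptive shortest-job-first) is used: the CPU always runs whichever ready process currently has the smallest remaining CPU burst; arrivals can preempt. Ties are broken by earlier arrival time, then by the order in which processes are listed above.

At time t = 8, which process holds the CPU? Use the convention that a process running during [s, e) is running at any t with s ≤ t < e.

P3

Schedule: | P0 0-6 | P2 6-8 | P3 8-10 | P1 10-18 | P4 18-34 |
Completion: P0=6  P1=18  P2=8  P3=10  P4=34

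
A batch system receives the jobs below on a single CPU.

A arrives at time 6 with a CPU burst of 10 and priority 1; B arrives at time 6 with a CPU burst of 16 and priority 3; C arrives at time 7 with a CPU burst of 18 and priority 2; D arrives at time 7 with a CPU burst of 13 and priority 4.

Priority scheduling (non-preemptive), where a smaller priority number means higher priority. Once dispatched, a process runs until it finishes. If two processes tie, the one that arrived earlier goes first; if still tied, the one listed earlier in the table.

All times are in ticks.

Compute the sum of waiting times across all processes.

80

Timeline: | idle 0-6 | A 6-16 | C 16-34 | B 34-50 | D 50-63 |
Completion: A=16  B=50  C=34  D=63
Turnaround (C−A): A=10  B=44  C=27  D=56
Waiting = turnaround − burst: A=0, B=28, C=9, D=43
Total waiting = 0 + 28 + 9 + 43 = 80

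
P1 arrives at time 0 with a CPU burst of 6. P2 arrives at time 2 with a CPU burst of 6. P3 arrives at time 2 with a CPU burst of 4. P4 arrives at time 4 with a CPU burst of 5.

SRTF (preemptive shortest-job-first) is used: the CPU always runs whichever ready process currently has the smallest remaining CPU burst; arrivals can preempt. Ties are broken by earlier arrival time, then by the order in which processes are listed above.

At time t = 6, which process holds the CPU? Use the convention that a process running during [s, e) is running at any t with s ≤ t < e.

Gantt: | P1 0-6 | P3 6-10 | P4 10-15 | P2 15-21 |
Completion: P1=6  P2=21  P3=10  P4=15
Turnaround (C−A): P1=6  P2=19  P3=8  P4=11

P3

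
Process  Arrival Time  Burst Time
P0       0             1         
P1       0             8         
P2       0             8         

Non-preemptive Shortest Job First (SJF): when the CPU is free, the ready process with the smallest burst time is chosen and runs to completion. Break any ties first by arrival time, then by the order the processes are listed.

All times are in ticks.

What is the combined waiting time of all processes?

Timeline: | P0 0-1 | P1 1-9 | P2 9-17 |
Completion: P0=1  P1=9  P2=17
Turnaround (C−A): P0=1  P1=9  P2=17
Waiting = turnaround − burst: P0=0, P1=1, P2=9
Total waiting = 0 + 1 + 9 = 10

10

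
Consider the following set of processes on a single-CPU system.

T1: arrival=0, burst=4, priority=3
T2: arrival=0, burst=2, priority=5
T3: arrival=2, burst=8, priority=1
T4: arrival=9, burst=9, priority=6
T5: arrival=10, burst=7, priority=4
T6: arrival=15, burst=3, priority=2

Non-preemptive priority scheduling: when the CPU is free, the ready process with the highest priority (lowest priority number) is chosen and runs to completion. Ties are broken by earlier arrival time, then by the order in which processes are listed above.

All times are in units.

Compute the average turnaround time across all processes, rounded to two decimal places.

Schedule: | T1 0-4 | T3 4-12 | T5 12-19 | T6 19-22 | T2 22-24 | T4 24-33 |
Completion: T1=4  T2=24  T3=12  T4=33  T5=19  T6=22
Turnaround (C−A): T1=4  T2=24  T3=10  T4=24  T5=9  T6=7
Turnaround times: T1=4, T2=24, T3=10, T4=24, T5=9, T6=7
Average turnaround = (4+24+10+24+9+7) / 6 = 78/6 = 13.00

13.00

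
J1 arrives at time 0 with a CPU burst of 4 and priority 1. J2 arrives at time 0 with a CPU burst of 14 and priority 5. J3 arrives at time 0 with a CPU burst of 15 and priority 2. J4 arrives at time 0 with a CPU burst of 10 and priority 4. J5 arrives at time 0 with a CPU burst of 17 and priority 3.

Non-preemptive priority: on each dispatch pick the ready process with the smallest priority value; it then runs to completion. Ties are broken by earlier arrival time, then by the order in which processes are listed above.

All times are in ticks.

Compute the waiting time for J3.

Timeline: | J1 0-4 | J3 4-19 | J5 19-36 | J4 36-46 | J2 46-60 |
Completion: J1=4  J2=60  J3=19  J4=46  J5=36
Turnaround (C−A): J1=4  J2=60  J3=19  J4=46  J5=36
Waiting(J3) = turnaround − burst = 19 − 15 = 4

4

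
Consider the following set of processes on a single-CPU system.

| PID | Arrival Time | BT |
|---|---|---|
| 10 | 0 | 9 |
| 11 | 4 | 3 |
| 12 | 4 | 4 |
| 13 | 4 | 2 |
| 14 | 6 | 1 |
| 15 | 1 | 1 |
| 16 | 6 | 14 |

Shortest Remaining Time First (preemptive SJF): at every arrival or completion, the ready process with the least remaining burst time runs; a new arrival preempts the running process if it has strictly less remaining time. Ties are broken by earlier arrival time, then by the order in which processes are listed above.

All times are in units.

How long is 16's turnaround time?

28

Schedule: | 10 0-1 | 15 1-2 | 10 2-4 | 13 4-6 | 14 6-7 | 11 7-10 | 12 10-14 | 10 14-20 | 16 20-34 |
Completion: 10=20  11=10  12=14  13=6  14=7  15=2  16=34
Turnaround(16) = completion − arrival = 34 − 6 = 28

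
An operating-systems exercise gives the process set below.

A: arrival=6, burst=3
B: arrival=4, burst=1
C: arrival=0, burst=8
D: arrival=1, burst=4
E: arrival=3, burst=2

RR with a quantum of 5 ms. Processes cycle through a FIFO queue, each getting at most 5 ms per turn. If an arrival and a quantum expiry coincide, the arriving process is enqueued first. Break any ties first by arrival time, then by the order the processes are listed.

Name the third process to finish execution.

B

Timeline: | C 0-5 | D 5-9 | E 9-11 | B 11-12 | C 12-15 | A 15-18 |
Completion: A=18  B=12  C=15  D=9  E=11
Finish order: D → E → B → C → A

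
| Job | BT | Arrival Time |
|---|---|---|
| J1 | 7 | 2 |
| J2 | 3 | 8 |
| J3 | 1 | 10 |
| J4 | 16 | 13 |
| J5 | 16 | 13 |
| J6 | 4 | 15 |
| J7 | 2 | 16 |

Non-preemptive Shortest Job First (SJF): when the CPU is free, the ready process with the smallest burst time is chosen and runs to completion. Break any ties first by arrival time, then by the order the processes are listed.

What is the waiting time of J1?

Timeline: | idle 0-2 | J1 2-9 | J2 9-12 | J3 12-13 | J4 13-29 | J7 29-31 | J6 31-35 | J5 35-51 |
Completion: J1=9  J2=12  J3=13  J4=29  J5=51  J6=35  J7=31
Turnaround (C−A): J1=7  J2=4  J3=3  J4=16  J5=38  J6=20  J7=15
Waiting(J1) = turnaround − burst = 7 − 7 = 0

0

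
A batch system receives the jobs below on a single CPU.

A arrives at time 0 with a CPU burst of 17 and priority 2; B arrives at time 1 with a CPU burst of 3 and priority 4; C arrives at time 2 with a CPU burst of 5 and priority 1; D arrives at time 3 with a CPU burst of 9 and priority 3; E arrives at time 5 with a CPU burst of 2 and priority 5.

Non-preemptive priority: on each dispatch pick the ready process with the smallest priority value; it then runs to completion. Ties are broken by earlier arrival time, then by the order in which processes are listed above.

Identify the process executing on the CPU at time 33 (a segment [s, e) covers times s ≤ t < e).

B

Timeline: | A 0-17 | C 17-22 | D 22-31 | B 31-34 | E 34-36 |
Completion: A=17  B=34  C=22  D=31  E=36
Turnaround (C−A): A=17  B=33  C=20  D=28  E=31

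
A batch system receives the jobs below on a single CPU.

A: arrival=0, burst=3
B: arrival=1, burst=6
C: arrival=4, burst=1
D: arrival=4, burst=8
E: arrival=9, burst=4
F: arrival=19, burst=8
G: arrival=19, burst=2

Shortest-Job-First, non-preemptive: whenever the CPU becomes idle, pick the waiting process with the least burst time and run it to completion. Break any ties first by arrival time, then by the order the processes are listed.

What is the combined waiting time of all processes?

Schedule: | A 0-3 | B 3-9 | C 9-10 | E 10-14 | D 14-22 | G 22-24 | F 24-32 |
Completion: A=3  B=9  C=10  D=22  E=14  F=32  G=24
Turnaround (C−A): A=3  B=8  C=6  D=18  E=5  F=13  G=5
Waiting = turnaround − burst: A=0, B=2, C=5, D=10, E=1, F=5, G=3
Total waiting = 0 + 2 + 5 + 10 + 1 + 5 + 3 = 26

26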